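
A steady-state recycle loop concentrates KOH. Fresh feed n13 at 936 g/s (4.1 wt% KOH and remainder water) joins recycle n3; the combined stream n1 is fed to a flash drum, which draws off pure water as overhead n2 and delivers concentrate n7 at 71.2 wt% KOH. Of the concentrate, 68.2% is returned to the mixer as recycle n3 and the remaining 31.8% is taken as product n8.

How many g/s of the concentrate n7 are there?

Overall KOH balance (none leaves overhead): KOH in fresh feed = KOH in product, i.e. 936×0.041 = (1−0.682)·n7·0.712.
n7 = 38.376/(0.712×0.318) = 169.49 g/s.

169.5 g/s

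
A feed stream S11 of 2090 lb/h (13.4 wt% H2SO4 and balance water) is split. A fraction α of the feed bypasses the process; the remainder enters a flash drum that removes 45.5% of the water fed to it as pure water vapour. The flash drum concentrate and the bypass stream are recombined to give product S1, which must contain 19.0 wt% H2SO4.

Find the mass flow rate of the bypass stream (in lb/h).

All 2090×0.134 = 280.06 lb/h of H2SO4 reaches S1, so S1 = 280.06/0.190 = 1474 lb/h and vapour = 616 lb/h.
The evaporator receives (1−α)·2090 of feed at 0.866 water and removes 0.455 of that water:
0.455×0.866×(1−α)×2090 = 616
(1−α) = 616/823.52 = 0.7480;  α = 0.2520.
Bypass flow = 0.2520×2090 = 526.67 lb/h.

526.7 lb/h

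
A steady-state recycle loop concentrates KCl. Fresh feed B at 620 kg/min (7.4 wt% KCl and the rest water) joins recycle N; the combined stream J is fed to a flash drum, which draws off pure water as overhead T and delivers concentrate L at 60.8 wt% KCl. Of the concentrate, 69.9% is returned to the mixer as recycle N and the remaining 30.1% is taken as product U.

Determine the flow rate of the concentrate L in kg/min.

250.7 kg/min

Overall KCl balance (none leaves overhead): KCl in fresh feed = KCl in product, i.e. 620×0.074 = (1−0.699)·L·0.608.
L = 45.88/(0.608×0.301) = 250.7 kg/min.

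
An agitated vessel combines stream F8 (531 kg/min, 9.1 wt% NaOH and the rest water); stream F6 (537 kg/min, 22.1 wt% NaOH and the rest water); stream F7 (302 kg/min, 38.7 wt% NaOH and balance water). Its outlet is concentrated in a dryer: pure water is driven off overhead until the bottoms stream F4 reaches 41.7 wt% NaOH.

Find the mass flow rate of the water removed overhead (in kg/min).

NaOH entering = 531×0.091 + 537×0.221 + 302×0.387 = 283.87 kg/min.
All NaOH reports to F4, so F4 = 283.87/0.417 = 680.75 kg/min.
Total feed = 1370 kg/min; overhead = 1370 − 680.75 = 689.25 kg/min.

689.3 kg/min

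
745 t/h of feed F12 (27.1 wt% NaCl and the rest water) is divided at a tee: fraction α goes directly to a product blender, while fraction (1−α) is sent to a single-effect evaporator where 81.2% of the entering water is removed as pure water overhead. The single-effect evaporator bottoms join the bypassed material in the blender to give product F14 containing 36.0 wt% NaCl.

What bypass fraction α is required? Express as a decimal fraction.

0.582

All 745×0.271 = 201.9 t/h of NaCl reaches F14, so F14 = 201.9/0.360 = 560.82 t/h and vapour = 184.18 t/h.
The evaporator receives (1−α)·745 of feed at 0.729 water and removes 0.812 of that water:
0.812×0.729×(1−α)×745 = 184.18
(1−α) = 184.18/441 = 0.4176;  α = 0.5824.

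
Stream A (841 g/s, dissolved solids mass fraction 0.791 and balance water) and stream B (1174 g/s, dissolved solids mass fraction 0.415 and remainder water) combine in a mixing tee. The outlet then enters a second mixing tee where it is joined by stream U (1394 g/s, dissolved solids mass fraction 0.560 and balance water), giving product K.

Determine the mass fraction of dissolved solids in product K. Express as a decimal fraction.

0.567

Overall, product flow = 3409 g/s.
dissolved solids in = 841×0.791 + 1174×0.415 + 1394×0.560 = 1933.1 g/s.
dissolved solids fraction in K = 0.567.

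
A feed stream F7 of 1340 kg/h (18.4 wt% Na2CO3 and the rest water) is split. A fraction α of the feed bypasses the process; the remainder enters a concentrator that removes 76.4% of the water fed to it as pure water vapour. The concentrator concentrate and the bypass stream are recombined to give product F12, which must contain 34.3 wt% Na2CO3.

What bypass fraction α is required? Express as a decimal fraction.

0.256

All 1340×0.184 = 246.56 kg/h of Na2CO3 reaches F12, so F12 = 246.56/0.343 = 718.83 kg/h and vapour = 621.17 kg/h.
The evaporator receives (1−α)·1340 of feed at 0.816 water and removes 0.764 of that water:
0.764×0.816×(1−α)×1340 = 621.17
(1−α) = 621.17/835.39 = 0.7436;  α = 0.2564.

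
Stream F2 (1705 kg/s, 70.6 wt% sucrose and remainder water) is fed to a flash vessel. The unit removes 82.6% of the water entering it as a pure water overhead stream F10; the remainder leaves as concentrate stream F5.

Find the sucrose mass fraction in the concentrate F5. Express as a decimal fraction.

sucrose is not removed: 1705×0.706 = 1203.7 kg/s of sucrose enters F5.
water entering = 1705×0.294 = 501.27 kg/s; overhead removed = 0.826×501.27 = 414.05 kg/s.
Concentrate = 1705 − 414.05 = 1291 kg/s.
Mass fraction = 1203.7/1291 = 0.932.

0.932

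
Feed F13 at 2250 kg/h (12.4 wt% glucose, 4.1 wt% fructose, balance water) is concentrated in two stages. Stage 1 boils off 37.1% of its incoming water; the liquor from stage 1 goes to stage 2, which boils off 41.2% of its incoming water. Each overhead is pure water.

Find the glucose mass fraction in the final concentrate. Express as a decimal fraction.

water in feed = 2250×0.835 = 1878.8 kg/h.
After stage 1: water left = (1−0.371)×1878.8 = 1181.7; stream total = 1553 kg/h.
After stage 2: water left = (1−0.412)×1181.7 = 694.86; final concentrate = 1066.1 kg/h.
glucose fraction = 279/1066.1 = 0.2617.

0.2617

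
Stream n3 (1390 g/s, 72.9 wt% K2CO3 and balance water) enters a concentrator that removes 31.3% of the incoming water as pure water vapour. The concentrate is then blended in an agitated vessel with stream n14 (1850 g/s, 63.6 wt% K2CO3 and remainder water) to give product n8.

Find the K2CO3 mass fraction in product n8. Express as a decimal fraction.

0.7014

Vapour removed = 0.313×0.271×1390 = 117.9 g/s; concentrate = 1272.1 g/s.
K2CO3 reaching the mixer = 1013.3 (from concentrate) + 1850×0.636 = 2189.9 g/s.
Product flow = 1272.1 + 1850 = 3122.1 g/s; K2CO3 fraction = 0.7014.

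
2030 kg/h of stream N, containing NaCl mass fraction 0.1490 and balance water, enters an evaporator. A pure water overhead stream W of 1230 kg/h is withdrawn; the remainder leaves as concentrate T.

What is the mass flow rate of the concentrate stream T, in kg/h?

Concentrate = 2030 − 1230 = 800 kg/h.

800 kg/h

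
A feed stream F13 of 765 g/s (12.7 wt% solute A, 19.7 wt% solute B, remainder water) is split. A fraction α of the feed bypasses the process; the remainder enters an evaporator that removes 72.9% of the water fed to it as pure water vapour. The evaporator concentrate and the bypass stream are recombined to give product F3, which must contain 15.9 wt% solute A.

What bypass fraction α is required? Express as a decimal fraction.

0.592

All 765×0.127 = 97.155 g/s of solute A reaches F3, so F3 = 97.155/0.159 = 611.04 g/s and vapour = 153.96 g/s.
The evaporator receives (1−α)·765 of feed at 0.676 water and removes 0.729 of that water:
0.729×0.676×(1−α)×765 = 153.96
(1−α) = 153.96/377 = 0.4084;  α = 0.5916.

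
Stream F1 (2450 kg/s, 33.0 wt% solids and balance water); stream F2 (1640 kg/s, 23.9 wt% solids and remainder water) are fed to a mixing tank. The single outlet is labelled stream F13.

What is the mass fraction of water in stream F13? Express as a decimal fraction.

0.706

Total flow out = 2450 + 1640 = 4090 kg/s.
water in = 2450×0.670 + 1640×0.761 = 2889.5 kg/s.
water mass fraction in F13 = 2889.5/4090 = 0.706.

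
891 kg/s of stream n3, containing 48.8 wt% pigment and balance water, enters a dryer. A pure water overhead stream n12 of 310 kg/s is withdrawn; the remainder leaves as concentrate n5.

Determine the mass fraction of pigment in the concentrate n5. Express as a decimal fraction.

pigment is not removed: 891×0.488 = 434.81 kg/s of pigment enters n5.
Concentrate = 891 − 310 = 581 kg/s.
Mass fraction = 434.81/581 = 0.748.

0.748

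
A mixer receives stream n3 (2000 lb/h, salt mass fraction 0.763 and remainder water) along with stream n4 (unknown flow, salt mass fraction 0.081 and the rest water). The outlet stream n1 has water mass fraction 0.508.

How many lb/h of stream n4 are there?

Let n4 be the unknown flow. Total out = 2000 + n4.
water balance: 474 + 0.919·n4 = 0.508·(2000 + n4)
(0.919 − 0.508)·n4 = 0.508×2000 − 474 = 542
n4 = 542 / 0.411 = 1318.7 lb/h

1319 lb/h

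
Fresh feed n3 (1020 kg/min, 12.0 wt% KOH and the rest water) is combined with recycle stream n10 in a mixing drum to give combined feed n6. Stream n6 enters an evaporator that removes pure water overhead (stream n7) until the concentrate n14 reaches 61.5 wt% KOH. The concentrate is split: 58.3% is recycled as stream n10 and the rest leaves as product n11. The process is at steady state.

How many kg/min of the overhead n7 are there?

Overall KOH balance (none leaves overhead): KOH in fresh feed = KOH in product, i.e. 1020×0.120 = (1−0.583)·n14·0.615.
n14 = 122.4/(0.615×0.417) = 477.28 kg/min.
Recycle n10 = 0.583×477.28 = 278.25 kg/min.
Combined feed n6 = 1020 + 278.25 = 1298.3 kg/min.
Overhead n7 = n6 − n14 = 1298.3 − 477.28 = 820.98 kg/min.

821 kg/min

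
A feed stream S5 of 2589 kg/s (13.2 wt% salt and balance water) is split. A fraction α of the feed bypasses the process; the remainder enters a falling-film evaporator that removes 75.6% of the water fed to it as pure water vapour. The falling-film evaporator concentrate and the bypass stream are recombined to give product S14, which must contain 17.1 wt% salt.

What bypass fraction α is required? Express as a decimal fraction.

All 2589×0.132 = 341.75 kg/s of salt reaches S14, so S14 = 341.75/0.171 = 1998.5 kg/s and vapour = 590.47 kg/s.
The evaporator receives (1−α)·2589 of feed at 0.868 water and removes 0.756 of that water:
0.756×0.868×(1−α)×2589 = 590.47
(1−α) = 590.47/1698.9 = 0.3476;  α = 0.6524.

0.652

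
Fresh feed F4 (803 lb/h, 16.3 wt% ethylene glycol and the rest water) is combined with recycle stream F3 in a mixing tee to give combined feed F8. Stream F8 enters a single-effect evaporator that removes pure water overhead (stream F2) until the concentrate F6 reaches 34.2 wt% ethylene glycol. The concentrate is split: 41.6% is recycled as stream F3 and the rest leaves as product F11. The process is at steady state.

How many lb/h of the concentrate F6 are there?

Overall ethylene glycol balance (none leaves overhead): ethylene glycol in fresh feed = ethylene glycol in product, i.e. 803×0.163 = (1−0.416)·F6·0.342.
F6 = 130.89/(0.342×0.584) = 655.34 lb/h.

655.3 lb/h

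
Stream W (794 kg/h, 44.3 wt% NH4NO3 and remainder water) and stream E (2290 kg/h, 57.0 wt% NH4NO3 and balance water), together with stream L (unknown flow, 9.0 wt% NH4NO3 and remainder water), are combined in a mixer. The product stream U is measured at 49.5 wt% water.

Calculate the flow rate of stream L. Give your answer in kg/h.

Let L be the unknown flow. Total out = 3084 + L.
water balance: 1427 + 0.910·L = 0.495·(3084 + L)
(0.910 − 0.495)·L = 0.495×3084 − 1427 = 99.622
L = 99.622 / 0.415 = 240.05 kg/h

240.1 kg/h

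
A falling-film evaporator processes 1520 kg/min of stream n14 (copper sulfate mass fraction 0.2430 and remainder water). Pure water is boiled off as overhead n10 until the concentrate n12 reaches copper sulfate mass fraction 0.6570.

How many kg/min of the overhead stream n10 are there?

957.8 kg/min

copper sulfate is conserved: 1520×0.243 = 369.36 kg/min all reports to the concentrate.
Concentrate = 369.36/(target fraction) = 562.19 kg/min.
Overhead = 1520 − 562.19 = 957.81 kg/min.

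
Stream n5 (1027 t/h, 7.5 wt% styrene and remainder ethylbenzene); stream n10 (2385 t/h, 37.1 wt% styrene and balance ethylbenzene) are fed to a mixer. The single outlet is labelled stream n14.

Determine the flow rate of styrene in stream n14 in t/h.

961.9 t/h

styrene out = styrene in = 1027×0.075 + 2385×0.371 = 961.86 t/h.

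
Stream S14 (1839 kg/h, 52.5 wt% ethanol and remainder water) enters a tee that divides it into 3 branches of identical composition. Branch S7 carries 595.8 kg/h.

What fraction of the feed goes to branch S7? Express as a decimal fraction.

0.324

Fraction to S7 = 595.8/1839 = 0.3240.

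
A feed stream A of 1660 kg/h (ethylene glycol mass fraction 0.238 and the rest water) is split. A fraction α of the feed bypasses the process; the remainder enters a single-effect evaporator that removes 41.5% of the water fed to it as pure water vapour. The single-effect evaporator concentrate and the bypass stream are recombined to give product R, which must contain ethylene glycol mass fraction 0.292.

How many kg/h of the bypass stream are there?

689.2 kg/h

All 1660×0.238 = 395.08 kg/h of ethylene glycol reaches R, so R = 395.08/0.292 = 1353 kg/h and vapour = 306.99 kg/h.
The evaporator receives (1−α)·1660 of feed at 0.762 water and removes 0.415 of that water:
0.415×0.762×(1−α)×1660 = 306.99
(1−α) = 306.99/524.94 = 0.5848;  α = 0.4152.
Bypass flow = 0.4152×1660 = 689.23 kg/h.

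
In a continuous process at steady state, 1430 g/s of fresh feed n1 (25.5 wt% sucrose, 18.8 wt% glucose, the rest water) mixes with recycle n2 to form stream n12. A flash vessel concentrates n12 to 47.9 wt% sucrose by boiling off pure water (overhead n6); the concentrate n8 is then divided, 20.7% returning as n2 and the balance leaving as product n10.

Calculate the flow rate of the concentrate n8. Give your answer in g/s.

Overall sucrose balance (none leaves overhead): sucrose in fresh feed = sucrose in product, i.e. 1430×0.255 = (1−0.207)·n8·0.479.
n8 = 364.65/(0.479×0.793) = 959.99 g/s.

960 g/s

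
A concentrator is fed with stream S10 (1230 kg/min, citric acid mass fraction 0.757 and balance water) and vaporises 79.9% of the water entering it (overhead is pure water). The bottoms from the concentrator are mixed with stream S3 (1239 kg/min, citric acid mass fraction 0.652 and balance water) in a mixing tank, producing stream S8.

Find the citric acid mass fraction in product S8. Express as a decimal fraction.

0.780

Vapour removed = 0.799×0.243×1230 = 238.81 kg/min; concentrate = 991.19 kg/min.
citric acid reaching the mixer = 931.11 (from concentrate) + 1239×0.652 = 1738.9 kg/min.
Product flow = 991.19 + 1239 = 2230.2 kg/min; citric acid fraction = 0.780.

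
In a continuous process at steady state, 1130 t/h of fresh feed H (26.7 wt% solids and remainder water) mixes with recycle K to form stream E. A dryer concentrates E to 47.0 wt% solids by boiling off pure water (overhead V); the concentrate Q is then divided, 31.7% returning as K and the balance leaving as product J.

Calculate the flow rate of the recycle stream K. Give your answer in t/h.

297.9 t/h

Overall solids balance (none leaves overhead): solids in fresh feed = solids in product, i.e. 1130×0.267 = (1−0.317)·Q·0.470.
Q = 301.71/(0.470×0.683) = 939.88 t/h.
Recycle K = 0.317×939.88 = 297.94 t/h.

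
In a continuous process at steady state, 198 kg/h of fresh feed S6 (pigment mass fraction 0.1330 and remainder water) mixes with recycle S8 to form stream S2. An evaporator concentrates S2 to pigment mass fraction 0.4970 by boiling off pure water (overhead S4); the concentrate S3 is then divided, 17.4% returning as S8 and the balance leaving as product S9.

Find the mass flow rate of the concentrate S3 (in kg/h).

Overall pigment balance (none leaves overhead): pigment in fresh feed = pigment in product, i.e. 198×0.133 = (1−0.174)·S3·0.497.
S3 = 26.334/(0.497×0.826) = 64.148 kg/h.

64.15 kg/h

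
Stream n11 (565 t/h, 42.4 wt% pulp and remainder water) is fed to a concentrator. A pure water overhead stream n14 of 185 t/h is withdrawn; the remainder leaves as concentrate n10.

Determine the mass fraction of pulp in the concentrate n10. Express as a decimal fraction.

pulp is not removed: 565×0.424 = 239.56 t/h of pulp enters n10.
Concentrate = 565 − 185 = 380 t/h.
Mass fraction = 239.56/380 = 0.6304.

0.6304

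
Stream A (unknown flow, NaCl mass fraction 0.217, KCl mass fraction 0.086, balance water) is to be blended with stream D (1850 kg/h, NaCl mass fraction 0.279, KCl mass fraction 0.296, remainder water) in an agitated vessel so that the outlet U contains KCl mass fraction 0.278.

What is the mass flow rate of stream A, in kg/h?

173.4 kg/h

Let A be the unknown flow. Total out = 1850 + A.
KCl balance: 547.6 + 0.086·A = 0.278·(1850 + A)
(0.086 − 0.278)·A = 0.278×1850 − 547.6 = -33.3
A = -33.3 / -0.192 = 173.44 kg/h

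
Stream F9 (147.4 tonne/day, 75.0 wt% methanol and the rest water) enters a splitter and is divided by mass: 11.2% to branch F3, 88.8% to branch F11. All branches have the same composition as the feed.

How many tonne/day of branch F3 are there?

16.51 tonne/day

Branch F3 flow = 0.112×147.4 = 16.509 tonne/day.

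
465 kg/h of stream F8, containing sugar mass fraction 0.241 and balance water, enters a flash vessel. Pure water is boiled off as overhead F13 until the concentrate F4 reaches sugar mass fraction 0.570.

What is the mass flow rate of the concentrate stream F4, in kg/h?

196.6 kg/h

sugar is conserved: 465×0.241 = 112.06 kg/h all reports to the concentrate.
Concentrate = 112.06/(target fraction) = 196.61 kg/h.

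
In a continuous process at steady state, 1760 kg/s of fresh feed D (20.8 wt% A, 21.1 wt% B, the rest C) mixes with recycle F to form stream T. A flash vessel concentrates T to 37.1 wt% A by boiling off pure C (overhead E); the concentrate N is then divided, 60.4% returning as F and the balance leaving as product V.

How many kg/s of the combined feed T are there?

3265 kg/s

Overall A balance (none leaves overhead): A in fresh feed = A in product, i.e. 1760×0.208 = (1−0.604)·N·0.371.
N = 366.08/(0.371×0.396) = 2491.8 kg/s.
Recycle F = 0.604×2491.8 = 1505 kg/s.
Combined feed T = 1760 + 1505 = 3265 kg/s.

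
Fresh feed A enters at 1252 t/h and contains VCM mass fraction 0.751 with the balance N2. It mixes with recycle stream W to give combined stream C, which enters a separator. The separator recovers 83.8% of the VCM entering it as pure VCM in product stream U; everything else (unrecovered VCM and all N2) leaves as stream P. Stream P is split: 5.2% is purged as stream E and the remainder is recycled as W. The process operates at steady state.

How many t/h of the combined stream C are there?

N2 enters only via A and leaves only via the purge: 1252×0.249 = 0.052×(N2 in P), and the separator passes all N2, so N2 in C = N2 in P = 5995.2 t/h.
VCM in C: m_A = 1252×0.751 + (1−0.052)·(1−0.838)·m_A, so m_A = 940.25/0.8464 = 1110.9 t/h.
C = 1110.9 + 5995.2 = 7106 t/h.

7106 t/h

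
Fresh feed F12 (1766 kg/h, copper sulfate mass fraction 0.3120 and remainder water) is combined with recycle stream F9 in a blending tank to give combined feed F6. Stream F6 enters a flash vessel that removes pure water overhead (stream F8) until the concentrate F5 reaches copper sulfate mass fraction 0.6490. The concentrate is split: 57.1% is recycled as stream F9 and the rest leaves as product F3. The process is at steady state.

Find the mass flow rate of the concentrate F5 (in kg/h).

Overall copper sulfate balance (none leaves overhead): copper sulfate in fresh feed = copper sulfate in product, i.e. 1766×0.312 = (1−0.571)·F5·0.649.
F5 = 550.99/(0.649×0.429) = 1979 kg/h.

1979 kg/h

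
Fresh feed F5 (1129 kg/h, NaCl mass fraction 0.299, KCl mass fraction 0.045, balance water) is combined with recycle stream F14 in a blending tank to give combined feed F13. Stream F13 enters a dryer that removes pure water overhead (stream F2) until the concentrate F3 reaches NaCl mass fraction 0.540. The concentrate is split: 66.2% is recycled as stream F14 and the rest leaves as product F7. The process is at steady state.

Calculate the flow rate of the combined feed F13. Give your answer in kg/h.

Overall NaCl balance (none leaves overhead): NaCl in fresh feed = NaCl in product, i.e. 1129×0.299 = (1−0.662)·F3·0.540.
F3 = 337.57/(0.540×0.338) = 1849.5 kg/h.
Recycle F14 = 0.662×1849.5 = 1224.4 kg/h.
Combined feed F13 = 1129 + 1224.4 = 2353.4 kg/h.

2353 kg/h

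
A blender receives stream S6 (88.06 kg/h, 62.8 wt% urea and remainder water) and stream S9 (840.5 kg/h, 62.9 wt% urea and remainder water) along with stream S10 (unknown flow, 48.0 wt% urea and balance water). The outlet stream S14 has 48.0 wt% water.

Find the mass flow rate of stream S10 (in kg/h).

2528 kg/h

Let S10 be the unknown flow. Total out = 928.56 + S10.
water balance: 344.58 + 0.520·S10 = 0.480·(928.56 + S10)
(0.520 − 0.480)·S10 = 0.480×928.56 − 344.58 = 101.12
S10 = 101.12 / 0.040 = 2528.1 kg/h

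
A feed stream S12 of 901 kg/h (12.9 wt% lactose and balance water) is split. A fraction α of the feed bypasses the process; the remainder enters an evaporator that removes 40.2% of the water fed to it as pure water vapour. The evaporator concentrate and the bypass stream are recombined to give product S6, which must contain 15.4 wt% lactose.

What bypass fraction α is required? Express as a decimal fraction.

0.536

All 901×0.129 = 116.23 kg/h of lactose reaches S6, so S6 = 116.23/0.154 = 754.73 kg/h and vapour = 146.27 kg/h.
The evaporator receives (1−α)·901 of feed at 0.871 water and removes 0.402 of that water:
0.402×0.871×(1−α)×901 = 146.27
(1−α) = 146.27/315.48 = 0.4636;  α = 0.5364.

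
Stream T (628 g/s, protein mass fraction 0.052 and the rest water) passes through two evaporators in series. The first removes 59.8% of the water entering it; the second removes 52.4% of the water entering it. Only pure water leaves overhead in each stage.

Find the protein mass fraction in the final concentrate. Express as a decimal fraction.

0.223

water in feed = 628×0.948 = 595.34 g/s.
After stage 1: water left = (1−0.598)×595.34 = 239.33; stream total = 271.98 g/s.
After stage 2: water left = (1−0.524)×239.33 = 113.92; final concentrate = 146.58 g/s.
protein fraction = 32.656/146.58 = 0.223.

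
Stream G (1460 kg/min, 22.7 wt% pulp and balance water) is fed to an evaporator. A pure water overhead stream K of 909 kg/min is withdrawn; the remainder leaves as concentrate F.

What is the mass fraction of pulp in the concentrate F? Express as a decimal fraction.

0.601

pulp is not removed: 1460×0.227 = 331.42 kg/min of pulp enters F.
Concentrate = 1460 − 909 = 551 kg/min.
Mass fraction = 331.42/551 = 0.601.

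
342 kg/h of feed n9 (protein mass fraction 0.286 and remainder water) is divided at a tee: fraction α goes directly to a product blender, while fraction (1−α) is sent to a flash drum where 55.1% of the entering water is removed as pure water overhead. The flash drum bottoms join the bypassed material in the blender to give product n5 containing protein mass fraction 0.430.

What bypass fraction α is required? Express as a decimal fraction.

All 342×0.286 = 97.812 kg/h of protein reaches n5, so n5 = 97.812/0.430 = 227.47 kg/h and vapour = 114.53 kg/h.
The evaporator receives (1−α)·342 of feed at 0.714 water and removes 0.551 of that water:
0.551×0.714×(1−α)×342 = 114.53
(1−α) = 114.53/134.55 = 0.8512;  α = 0.1488.

0.149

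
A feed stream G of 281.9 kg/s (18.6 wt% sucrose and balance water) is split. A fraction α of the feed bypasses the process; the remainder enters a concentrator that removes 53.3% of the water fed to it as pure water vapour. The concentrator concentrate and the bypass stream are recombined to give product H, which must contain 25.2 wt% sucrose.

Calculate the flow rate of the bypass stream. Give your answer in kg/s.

All 281.9×0.186 = 52.433 kg/s of sucrose reaches H, so H = 52.433/0.252 = 208.07 kg/s and vapour = 73.831 kg/s.
The evaporator receives (1−α)·281.9 of feed at 0.814 water and removes 0.533 of that water:
0.533×0.814×(1−α)×281.9 = 73.831
(1−α) = 73.831/122.31 = 0.6037;  α = 0.3963.
Bypass flow = 0.3963×281.9 = 111.73 kg/s.

111.7 kg/s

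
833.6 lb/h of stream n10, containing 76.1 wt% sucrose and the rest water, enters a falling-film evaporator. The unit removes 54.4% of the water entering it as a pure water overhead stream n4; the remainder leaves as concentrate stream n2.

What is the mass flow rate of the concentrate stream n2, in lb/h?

water entering = 833.6×0.239 = 199.23 lb/h; overhead removed = 0.544×199.23 = 108.38 lb/h.
Concentrate = 833.6 − 108.38 = 725.22 lb/h.

725.2 lb/h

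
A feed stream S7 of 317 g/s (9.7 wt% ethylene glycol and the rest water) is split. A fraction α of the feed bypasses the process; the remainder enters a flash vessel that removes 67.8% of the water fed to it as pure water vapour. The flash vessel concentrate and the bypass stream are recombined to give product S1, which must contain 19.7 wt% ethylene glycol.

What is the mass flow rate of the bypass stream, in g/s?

54.17 g/s

All 317×0.097 = 30.749 g/s of ethylene glycol reaches S1, so S1 = 30.749/0.197 = 156.09 g/s and vapour = 160.91 g/s.
The evaporator receives (1−α)·317 of feed at 0.903 water and removes 0.678 of that water:
0.678×0.903×(1−α)×317 = 160.91
(1−α) = 160.91/194.08 = 0.8291;  α = 0.1709.
Bypass flow = 0.1709×317 = 54.17 g/s.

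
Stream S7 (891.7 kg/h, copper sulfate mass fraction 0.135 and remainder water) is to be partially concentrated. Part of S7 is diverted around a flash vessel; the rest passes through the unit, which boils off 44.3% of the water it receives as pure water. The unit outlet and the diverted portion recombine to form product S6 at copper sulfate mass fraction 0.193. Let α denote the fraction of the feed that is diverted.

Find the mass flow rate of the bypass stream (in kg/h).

All 891.7×0.135 = 120.38 kg/h of copper sulfate reaches S6, so S6 = 120.38/0.193 = 623.73 kg/h and vapour = 267.97 kg/h.
The evaporator receives (1−α)·891.7 of feed at 0.865 water and removes 0.443 of that water:
0.443×0.865×(1−α)×891.7 = 267.97
(1−α) = 267.97/341.69 = 0.7842;  α = 0.2158.
Bypass flow = 0.2158×891.7 = 192.39 kg/h.

192.4 kg/h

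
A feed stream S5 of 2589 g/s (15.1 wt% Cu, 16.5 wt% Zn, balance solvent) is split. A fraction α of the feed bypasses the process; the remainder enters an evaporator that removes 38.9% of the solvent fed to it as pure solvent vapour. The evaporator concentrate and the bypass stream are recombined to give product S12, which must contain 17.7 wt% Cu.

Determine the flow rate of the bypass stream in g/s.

All 2589×0.151 = 390.94 g/s of Cu reaches S12, so S12 = 390.94/0.177 = 2208.7 g/s and vapour = 380.31 g/s.
The evaporator receives (1−α)·2589 of feed at 0.684 solvent and removes 0.389 of that solvent:
0.389×0.684×(1−α)×2589 = 380.31
(1−α) = 380.31/688.87 = 0.5521;  α = 0.4479.
Bypass flow = 0.4479×2589 = 1159.7 g/s.

1160 g/s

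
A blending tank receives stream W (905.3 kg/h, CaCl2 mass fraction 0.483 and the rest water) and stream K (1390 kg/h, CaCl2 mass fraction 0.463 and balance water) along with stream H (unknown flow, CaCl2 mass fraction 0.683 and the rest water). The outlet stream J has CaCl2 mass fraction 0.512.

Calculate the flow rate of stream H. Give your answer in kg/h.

Let H be the unknown flow. Total out = 2295.3 + H.
CaCl2 balance: 1080.8 + 0.683·H = 0.512·(2295.3 + H)
(0.683 − 0.512)·H = 0.512×2295.3 − 1080.8 = 94.364
H = 94.364 / 0.171 = 551.83 kg/h

551.8 kg/h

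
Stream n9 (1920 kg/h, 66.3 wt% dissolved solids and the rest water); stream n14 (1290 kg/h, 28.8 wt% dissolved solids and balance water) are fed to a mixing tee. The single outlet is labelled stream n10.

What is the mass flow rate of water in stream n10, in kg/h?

1566 kg/h

water out = water in = 1920×0.337 + 1290×0.712 = 1565.5 kg/h.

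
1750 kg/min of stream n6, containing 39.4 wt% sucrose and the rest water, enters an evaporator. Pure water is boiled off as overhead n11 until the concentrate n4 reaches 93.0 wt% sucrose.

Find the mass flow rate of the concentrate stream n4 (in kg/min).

741.4 kg/min

sucrose is conserved: 1750×0.394 = 689.5 kg/min all reports to the concentrate.
Concentrate = 689.5/(target fraction) = 741.4 kg/min.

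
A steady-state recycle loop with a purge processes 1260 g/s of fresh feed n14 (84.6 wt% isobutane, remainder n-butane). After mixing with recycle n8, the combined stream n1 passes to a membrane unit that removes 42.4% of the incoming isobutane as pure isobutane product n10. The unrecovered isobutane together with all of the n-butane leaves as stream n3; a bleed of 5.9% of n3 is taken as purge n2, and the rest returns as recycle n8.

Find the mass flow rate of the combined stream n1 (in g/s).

5616 g/s

n-butane enters only via n14 and leaves only via the purge: 1260×0.154 = 0.059×(n-butane in n3), and the membrane unit passes all n-butane, so n-butane in n1 = n-butane in n3 = 3288.8 g/s.
isobutane in n1: m_A = 1260×0.846 + (1−0.059)·(1−0.424)·m_A, so m_A = 1066/0.4580 = 2327.5 g/s.
n1 = 2327.5 + 3288.8 = 5616.3 g/s.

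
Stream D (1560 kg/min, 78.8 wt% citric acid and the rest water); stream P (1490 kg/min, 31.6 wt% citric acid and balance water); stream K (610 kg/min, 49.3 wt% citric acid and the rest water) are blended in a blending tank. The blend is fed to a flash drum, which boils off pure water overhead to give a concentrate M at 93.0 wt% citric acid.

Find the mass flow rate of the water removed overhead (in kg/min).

citric acid entering = 1560×0.788 + 1490×0.316 + 610×0.493 = 2000.8 kg/min.
All citric acid reports to M, so M = 2000.8/0.930 = 2151.5 kg/min.
Total feed = 3660 kg/min; overhead = 3660 − 2151.5 = 1508.5 kg/min.

1509 kg/min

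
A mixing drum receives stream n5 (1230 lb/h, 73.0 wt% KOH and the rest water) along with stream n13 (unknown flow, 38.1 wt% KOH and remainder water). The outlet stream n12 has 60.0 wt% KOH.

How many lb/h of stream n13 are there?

730.1 lb/h

Let n13 be the unknown flow. Total out = 1230 + n13.
KOH balance: 897.9 + 0.381·n13 = 0.600·(1230 + n13)
(0.381 − 0.600)·n13 = 0.600×1230 − 897.9 = -159.9
n13 = -159.9 / -0.219 = 730.14 lb/h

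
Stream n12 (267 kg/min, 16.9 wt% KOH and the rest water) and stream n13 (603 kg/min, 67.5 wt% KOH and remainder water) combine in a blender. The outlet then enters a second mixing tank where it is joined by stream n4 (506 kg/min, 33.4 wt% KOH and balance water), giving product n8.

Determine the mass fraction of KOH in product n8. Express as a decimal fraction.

Overall, product flow = 1376 kg/min.
KOH in = 267×0.169 + 603×0.675 + 506×0.334 = 621.15 kg/min.
KOH fraction in n8 = 0.451.

0.451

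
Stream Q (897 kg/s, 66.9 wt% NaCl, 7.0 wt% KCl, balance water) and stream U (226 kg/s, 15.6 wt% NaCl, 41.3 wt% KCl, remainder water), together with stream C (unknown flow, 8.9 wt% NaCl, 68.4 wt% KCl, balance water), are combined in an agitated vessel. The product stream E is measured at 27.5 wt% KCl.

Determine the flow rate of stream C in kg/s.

Let C be the unknown flow. Total out = 1123 + C.
KCl balance: 156.13 + 0.684·C = 0.275·(1123 + C)
(0.684 − 0.275)·C = 0.275×1123 − 156.13 = 152.7
C = 152.7 / 0.409 = 373.34 kg/s

373.3 kg/s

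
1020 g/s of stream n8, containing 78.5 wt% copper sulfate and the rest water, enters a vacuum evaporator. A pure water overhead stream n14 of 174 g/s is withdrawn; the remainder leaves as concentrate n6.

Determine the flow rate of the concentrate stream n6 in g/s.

846 g/s

Concentrate = 1020 − 174 = 846 g/s.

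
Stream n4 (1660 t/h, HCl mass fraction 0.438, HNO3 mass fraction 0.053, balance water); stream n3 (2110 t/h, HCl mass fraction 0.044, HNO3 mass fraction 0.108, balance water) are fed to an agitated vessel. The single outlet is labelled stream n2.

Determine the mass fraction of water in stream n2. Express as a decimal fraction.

Total flow out = 1660 + 2110 = 3770 t/h.
water in = 1660×0.509 + 2110×0.848 = 2634.2 t/h.
water mass fraction in n2 = 2634.2/3770 = 0.699.

0.699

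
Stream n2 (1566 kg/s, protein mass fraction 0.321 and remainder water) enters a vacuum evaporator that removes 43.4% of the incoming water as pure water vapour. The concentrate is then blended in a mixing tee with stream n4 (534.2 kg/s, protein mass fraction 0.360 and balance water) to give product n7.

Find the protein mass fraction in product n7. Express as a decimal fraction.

Vapour removed = 0.434×0.679×1566 = 461.48 kg/s; concentrate = 1104.5 kg/s.
protein reaching the mixer = 502.69 (from concentrate) + 534.2×0.360 = 695 kg/s.
Product flow = 1104.5 + 534.2 = 1638.7 kg/s; protein fraction = 0.424.

0.424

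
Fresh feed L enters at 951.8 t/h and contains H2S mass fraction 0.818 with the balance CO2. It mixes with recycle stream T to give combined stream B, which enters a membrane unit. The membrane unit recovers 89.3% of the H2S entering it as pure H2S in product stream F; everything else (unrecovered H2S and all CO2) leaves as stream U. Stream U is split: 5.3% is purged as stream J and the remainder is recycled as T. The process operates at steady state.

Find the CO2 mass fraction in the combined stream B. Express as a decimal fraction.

CO2 enters only via L and leaves only via the purge: 951.8×0.182 = 0.053×(CO2 in U), and the membrane unit passes all CO2, so CO2 in B = CO2 in U = 3268.4 t/h.
H2S in B: m_A = 951.8×0.818 + (1−0.053)·(1−0.893)·m_A, so m_A = 778.57/0.8987 = 866.36 t/h.
B = 866.36 + 3268.4 = 4134.8 t/h.
CO2 fraction in B = 3268.4/4134.8 = 0.790.

0.790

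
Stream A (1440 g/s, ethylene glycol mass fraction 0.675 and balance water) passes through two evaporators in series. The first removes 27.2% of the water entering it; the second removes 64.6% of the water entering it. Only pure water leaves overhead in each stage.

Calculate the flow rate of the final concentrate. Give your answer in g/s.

1093 g/s

water in feed = 1440×0.325 = 468 g/s.
After stage 1: water left = (1−0.272)×468 = 340.7; stream total = 1312.7 g/s.
After stage 2: water left = (1−0.646)×340.7 = 120.61; final concentrate = 1092.6 g/s.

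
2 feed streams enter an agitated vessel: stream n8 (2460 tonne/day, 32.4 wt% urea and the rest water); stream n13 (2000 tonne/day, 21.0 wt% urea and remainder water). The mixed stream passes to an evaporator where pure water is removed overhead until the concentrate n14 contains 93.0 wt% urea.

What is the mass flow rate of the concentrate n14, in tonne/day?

urea entering = 2460×0.324 + 2000×0.210 = 1217 tonne/day.
All urea reports to n14, so n14 = 1217/0.930 = 1308.6 tonne/day.

1309 tonne/day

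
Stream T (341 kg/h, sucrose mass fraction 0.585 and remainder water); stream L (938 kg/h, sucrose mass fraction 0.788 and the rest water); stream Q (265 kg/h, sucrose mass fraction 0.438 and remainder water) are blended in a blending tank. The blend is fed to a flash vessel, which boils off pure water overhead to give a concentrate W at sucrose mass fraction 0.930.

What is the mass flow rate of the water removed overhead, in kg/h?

sucrose entering = 341×0.585 + 938×0.788 + 265×0.438 = 1054.7 kg/h.
All sucrose reports to W, so W = 1054.7/0.930 = 1134.1 kg/h.
Total feed = 1544 kg/h; overhead = 1544 − 1134.1 = 409.92 kg/h.

409.9 kg/h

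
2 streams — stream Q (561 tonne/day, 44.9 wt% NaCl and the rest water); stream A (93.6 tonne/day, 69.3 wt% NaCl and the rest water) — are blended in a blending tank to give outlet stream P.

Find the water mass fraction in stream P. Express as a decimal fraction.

0.516

Total flow out = 561 + 93.6 = 654.6 tonne/day.
water in = 561×0.551 + 93.6×0.307 = 337.85 tonne/day.
water mass fraction in P = 337.85/654.6 = 0.516.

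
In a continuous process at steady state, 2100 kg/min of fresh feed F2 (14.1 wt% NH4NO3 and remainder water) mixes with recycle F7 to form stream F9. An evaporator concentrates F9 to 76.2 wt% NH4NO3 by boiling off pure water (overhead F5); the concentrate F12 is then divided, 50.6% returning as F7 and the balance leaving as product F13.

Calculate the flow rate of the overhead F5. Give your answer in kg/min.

Overall NH4NO3 balance (none leaves overhead): NH4NO3 in fresh feed = NH4NO3 in product, i.e. 2100×0.141 = (1−0.506)·F12·0.762.
F12 = 296.1/(0.762×0.494) = 786.6 kg/min.
Recycle F7 = 0.506×786.6 = 398.02 kg/min.
Combined feed F9 = 2100 + 398.02 = 2498 kg/min.
Overhead F5 = F9 − F12 = 2498 − 786.6 = 1711.4 kg/min.

1711 kg/min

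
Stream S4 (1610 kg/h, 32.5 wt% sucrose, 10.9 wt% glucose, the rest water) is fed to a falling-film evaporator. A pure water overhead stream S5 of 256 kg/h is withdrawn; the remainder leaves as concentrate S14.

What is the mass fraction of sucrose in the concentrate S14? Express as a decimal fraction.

0.386

sucrose is not removed: 1610×0.325 = 523.25 kg/h of sucrose enters S14.
Concentrate = 1610 − 256 = 1354 kg/h.
Mass fraction = 523.25/1354 = 0.386.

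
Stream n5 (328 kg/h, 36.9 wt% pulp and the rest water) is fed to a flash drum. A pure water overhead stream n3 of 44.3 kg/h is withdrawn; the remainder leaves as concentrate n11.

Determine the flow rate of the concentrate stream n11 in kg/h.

Concentrate = 328 − 44.3 = 283.7 kg/h.

283.7 kg/h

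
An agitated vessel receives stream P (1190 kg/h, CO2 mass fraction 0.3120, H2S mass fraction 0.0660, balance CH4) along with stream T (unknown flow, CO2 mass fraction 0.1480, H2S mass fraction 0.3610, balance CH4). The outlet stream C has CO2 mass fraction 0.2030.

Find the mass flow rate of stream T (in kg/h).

Let T be the unknown flow. Total out = 1190 + T.
CO2 balance: 371.28 + 0.148·T = 0.203·(1190 + T)
(0.148 − 0.203)·T = 0.203×1190 − 371.28 = -129.71
T = -129.71 / -0.055 = 2358.4 kg/h

2358 kg/h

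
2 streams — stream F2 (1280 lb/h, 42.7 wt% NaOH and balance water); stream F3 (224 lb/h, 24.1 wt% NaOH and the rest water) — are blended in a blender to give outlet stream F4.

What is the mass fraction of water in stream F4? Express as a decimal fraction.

0.601

Total flow out = 1280 + 224 = 1504 lb/h.
water in = 1280×0.573 + 224×0.759 = 903.46 lb/h.
water mass fraction in F4 = 903.46/1504 = 0.601.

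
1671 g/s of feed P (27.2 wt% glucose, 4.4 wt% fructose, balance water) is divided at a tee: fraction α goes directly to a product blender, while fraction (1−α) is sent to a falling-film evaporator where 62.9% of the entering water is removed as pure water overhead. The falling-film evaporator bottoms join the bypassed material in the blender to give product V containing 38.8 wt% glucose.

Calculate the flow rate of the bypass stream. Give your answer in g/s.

All 1671×0.272 = 454.51 g/s of glucose reaches V, so V = 454.51/0.388 = 1171.4 g/s and vapour = 499.58 g/s.
The evaporator receives (1−α)·1671 of feed at 0.684 water and removes 0.629 of that water:
0.629×0.684×(1−α)×1671 = 499.58
(1−α) = 499.58/718.92 = 0.6949;  α = 0.3051.
Bypass flow = 0.3051×1671 = 509.83 g/s.

509.8 g/s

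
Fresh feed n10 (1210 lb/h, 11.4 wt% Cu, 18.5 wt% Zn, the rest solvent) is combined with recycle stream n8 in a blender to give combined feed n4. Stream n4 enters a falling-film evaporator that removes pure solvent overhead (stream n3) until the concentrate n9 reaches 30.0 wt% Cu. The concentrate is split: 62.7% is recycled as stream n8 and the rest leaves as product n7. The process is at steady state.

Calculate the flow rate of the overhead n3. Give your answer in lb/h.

Overall Cu balance (none leaves overhead): Cu in fresh feed = Cu in product, i.e. 1210×0.114 = (1−0.627)·n9·0.300.
n9 = 137.94/(0.300×0.373) = 1232.7 lb/h.
Recycle n8 = 0.627×1232.7 = 772.91 lb/h.
Combined feed n4 = 1210 + 772.91 = 1982.9 lb/h.
Overhead n3 = n4 − n9 = 1982.9 − 1232.7 = 750.2 lb/h.

750.2 lb/h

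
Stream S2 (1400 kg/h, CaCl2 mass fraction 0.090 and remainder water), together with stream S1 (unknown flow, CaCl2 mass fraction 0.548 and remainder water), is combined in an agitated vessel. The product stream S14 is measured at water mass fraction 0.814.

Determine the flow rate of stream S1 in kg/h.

371.3 kg/h

Let S1 be the unknown flow. Total out = 1400 + S1.
water balance: 1274 + 0.452·S1 = 0.814·(1400 + S1)
(0.452 − 0.814)·S1 = 0.814×1400 − 1274 = -134.4
S1 = -134.4 / -0.362 = 371.27 kg/h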